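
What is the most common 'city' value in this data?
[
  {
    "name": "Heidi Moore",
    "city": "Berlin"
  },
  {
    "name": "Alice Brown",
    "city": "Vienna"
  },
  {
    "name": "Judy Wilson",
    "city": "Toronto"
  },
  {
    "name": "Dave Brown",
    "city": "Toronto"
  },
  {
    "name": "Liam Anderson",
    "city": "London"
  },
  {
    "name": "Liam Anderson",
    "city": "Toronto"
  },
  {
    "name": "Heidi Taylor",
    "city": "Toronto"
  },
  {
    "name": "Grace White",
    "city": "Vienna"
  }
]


Counting 'city' values across 8 records:

  Toronto: 4 ####
  Vienna: 2 ##
  Berlin: 1 #
  London: 1 #

Most common: Toronto (4 times)

Toronto (4 times)


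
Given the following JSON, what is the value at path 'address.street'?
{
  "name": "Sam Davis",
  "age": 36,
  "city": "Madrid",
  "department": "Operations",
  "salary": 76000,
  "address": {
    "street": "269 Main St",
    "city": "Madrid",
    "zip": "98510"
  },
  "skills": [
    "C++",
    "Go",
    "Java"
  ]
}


Query: address.street
Path: address -> street
Value: 269 Main St

269 Main St


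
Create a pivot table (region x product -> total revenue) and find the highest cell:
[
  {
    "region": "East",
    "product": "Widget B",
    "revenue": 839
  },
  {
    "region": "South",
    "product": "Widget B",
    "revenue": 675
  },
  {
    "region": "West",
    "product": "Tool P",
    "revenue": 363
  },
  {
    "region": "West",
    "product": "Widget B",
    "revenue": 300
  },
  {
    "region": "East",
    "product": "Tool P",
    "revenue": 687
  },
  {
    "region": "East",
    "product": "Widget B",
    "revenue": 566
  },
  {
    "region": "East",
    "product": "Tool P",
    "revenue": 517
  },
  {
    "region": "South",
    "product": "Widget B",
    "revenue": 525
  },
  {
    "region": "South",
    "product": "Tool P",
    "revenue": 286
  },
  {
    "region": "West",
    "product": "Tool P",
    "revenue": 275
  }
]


Pivot: region (rows) x product (columns) -> total revenue

     Tool P        Widget B    
East          1204          1405  
South          286          1200  
West           638           300  

Highest: East / Widget B = $1405

East / Widget B = $1405


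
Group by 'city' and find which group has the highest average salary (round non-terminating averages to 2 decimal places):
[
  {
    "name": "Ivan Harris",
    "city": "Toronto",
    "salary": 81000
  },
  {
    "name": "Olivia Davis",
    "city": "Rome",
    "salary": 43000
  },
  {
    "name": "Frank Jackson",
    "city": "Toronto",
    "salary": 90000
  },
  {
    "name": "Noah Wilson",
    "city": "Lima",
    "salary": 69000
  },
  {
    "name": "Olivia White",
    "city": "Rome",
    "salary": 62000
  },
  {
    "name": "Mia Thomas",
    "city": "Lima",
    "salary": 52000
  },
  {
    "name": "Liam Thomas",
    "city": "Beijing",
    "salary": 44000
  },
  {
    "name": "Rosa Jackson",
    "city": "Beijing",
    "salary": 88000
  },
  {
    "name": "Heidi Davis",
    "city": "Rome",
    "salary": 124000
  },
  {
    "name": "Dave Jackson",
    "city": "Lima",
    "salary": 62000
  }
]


Group by: city

Groups:
  Beijing: 2 people, avg salary = 132000/2 = $66000
  Lima: 3 people, avg salary = 183000/3 = $61000
  Rome: 3 people, avg salary = 229000/3 ≈ $76333.33
  Toronto: 2 people, avg salary = 171000/2 = $85500

Highest average salary: Toronto ($85500)

Toronto ($85500)


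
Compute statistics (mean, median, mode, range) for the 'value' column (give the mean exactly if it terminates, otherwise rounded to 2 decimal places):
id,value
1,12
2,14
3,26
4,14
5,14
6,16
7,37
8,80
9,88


Data: [12, 14, 26, 14, 14, 16, 37, 80, 88]
Count: 9
Sum: 301
Mean: 301/9 ≈ 33.44 (rounded to 2 decimal places)
Sorted: [12, 14, 14, 14, 16, 26, 37, 80, 88]
Median: 16.0
Mode: 14 (3 times)
Range: 88 - 12 = 76
Min: 12, Max: 88

mean≈33.44, median=16.0, mode=14, range=76


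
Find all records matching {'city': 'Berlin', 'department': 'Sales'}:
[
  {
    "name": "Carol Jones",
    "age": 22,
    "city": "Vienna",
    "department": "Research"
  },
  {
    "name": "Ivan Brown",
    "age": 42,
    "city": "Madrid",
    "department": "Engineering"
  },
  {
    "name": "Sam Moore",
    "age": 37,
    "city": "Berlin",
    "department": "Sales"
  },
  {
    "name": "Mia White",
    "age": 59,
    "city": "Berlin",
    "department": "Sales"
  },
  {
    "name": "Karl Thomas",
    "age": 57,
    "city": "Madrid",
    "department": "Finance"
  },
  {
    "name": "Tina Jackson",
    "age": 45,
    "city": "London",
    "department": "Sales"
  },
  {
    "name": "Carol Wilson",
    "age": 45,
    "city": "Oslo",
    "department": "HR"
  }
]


Search criteria: {'city': 'Berlin', 'department': 'Sales'}

Checking 7 records:
  Carol Jones: {city: Vienna, department: Research}
  Ivan Brown: {city: Madrid, department: Engineering}
  Sam Moore: {city: Berlin, department: Sales} <-- MATCH
  Mia White: {city: Berlin, department: Sales} <-- MATCH
  Karl Thomas: {city: Madrid, department: Finance}
  Tina Jackson: {city: London, department: Sales}
  Carol Wilson: {city: Oslo, department: HR}

Matches: ["Sam Moore", "Mia White"]

["Sam Moore", "Mia White"]


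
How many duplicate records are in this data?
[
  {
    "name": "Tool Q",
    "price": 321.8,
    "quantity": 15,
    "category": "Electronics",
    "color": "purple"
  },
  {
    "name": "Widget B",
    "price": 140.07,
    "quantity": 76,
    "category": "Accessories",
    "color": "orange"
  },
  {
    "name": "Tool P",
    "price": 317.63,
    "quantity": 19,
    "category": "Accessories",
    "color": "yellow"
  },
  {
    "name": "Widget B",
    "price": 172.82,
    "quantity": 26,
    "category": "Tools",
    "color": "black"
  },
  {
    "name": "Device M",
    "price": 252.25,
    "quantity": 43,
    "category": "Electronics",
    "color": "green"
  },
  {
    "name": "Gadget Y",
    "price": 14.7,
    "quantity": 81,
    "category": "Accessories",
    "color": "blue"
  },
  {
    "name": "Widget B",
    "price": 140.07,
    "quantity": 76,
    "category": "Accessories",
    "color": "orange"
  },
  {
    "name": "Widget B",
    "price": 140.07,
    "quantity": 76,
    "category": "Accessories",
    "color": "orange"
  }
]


Checking 8 records for duplicates:

  Row 1: Tool Q ($321.8, qty 15)
  Row 2: Widget B ($140.07, qty 76)
  Row 3: Tool P ($317.63, qty 19)
  Row 4: Widget B ($172.82, qty 26)
  Row 5: Device M ($252.25, qty 43)
  Row 6: Gadget Y ($14.7, qty 81)
  Row 7: Widget B ($140.07, qty 76) <-- DUPLICATE
  Row 8: Widget B ($140.07, qty 76) <-- DUPLICATE

Duplicates found: 2
Unique records: 6

2 duplicates, 6 unique


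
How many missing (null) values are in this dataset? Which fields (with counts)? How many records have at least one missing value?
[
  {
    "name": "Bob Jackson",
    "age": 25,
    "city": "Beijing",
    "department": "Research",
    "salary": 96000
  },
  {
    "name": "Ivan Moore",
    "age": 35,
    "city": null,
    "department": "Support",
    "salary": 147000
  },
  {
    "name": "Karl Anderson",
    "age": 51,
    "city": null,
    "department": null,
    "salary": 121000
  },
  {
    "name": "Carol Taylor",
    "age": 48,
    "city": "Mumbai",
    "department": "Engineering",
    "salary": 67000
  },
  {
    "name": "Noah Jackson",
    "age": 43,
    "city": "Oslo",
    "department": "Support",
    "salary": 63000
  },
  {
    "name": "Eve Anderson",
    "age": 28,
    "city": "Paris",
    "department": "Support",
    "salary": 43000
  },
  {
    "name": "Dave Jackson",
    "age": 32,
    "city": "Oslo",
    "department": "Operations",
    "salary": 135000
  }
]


Checking for missing (null) values in 7 records:

  Bob Jackson: complete
  Ivan Moore: city
  Karl Anderson: city, department
  Carol Taylor: complete
  Noah Jackson: complete
  Eve Anderson: complete
  Dave Jackson: complete

Per field:
  name: 0 missing
  age: 0 missing
  city: 2 missing
  department: 1 missing
  salary: 0 missing

Total missing values: 3
Records with any missing: 2

3 missing values (city: 2, department: 1); 2 incomplete records


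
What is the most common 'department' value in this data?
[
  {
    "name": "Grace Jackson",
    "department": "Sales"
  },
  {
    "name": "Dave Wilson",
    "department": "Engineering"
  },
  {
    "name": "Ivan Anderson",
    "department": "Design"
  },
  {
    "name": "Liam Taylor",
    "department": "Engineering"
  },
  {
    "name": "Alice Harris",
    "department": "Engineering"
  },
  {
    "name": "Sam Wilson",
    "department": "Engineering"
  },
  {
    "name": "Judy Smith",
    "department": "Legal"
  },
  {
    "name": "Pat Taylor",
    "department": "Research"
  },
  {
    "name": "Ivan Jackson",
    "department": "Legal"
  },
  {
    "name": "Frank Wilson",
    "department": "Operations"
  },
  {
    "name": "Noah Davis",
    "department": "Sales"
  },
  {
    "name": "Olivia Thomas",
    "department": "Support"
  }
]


Counting 'department' values across 12 records:

  Engineering: 4 ####
  Sales: 2 ##
  Legal: 2 ##
  Design: 1 #
  Research: 1 #
  Operations: 1 #
  Support: 1 #

Most common: Engineering (4 times)

Engineering (4 times)


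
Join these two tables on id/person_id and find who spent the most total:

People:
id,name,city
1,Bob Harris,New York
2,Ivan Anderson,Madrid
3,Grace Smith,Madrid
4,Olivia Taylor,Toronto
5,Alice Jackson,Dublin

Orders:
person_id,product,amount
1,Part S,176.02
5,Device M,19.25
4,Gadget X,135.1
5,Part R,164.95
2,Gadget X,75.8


Join on: people.id = orders.person_id

Joined rows:
  Bob Harris (New York) bought Part S for $176.02
  Alice Jackson (Dublin) bought Device M for $19.25
  Olivia Taylor (Toronto) bought Gadget X for $135.1
  Alice Jackson (Dublin) bought Part R for $164.95
  Ivan Anderson (Madrid) bought Gadget X for $75.8

Total per person:
  Alice Jackson: $184.20
  Bob Harris: $176.02
  Olivia Taylor: $135.10
  Ivan Anderson: $75.80

Top spender: Alice Jackson ($184.20)

Alice Jackson ($184.20)


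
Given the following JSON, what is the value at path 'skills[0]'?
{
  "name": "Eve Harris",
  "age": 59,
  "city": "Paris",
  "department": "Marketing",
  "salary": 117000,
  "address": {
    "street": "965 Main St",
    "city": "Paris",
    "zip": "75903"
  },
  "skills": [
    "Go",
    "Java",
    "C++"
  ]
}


Query: skills[0]
Path: skills -> first element
Value: Go

Go


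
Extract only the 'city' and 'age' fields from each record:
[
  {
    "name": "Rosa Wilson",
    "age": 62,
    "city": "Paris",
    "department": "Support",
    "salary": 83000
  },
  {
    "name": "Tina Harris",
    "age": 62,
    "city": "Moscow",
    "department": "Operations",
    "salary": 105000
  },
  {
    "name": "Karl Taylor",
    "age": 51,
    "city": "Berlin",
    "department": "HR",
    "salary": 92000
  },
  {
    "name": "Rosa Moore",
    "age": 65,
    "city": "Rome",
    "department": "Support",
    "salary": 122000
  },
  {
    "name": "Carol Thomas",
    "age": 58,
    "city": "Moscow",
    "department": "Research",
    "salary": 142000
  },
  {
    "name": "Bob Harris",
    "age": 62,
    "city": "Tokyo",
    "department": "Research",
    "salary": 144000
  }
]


Original: 6 records with fields: name, age, city, department, salary
Keep: ['city', 'age']
Drop: ['name', 'department', 'salary']
Result: 6 records, 2 fields each

[
  {
    "city": "Paris",
    "age": 62
  },
  {
    "city": "Moscow",
    "age": 62
  },
  {
    "city": "Berlin",
    "age": 51
  },
  {
    "city": "Rome",
    "age": 65
  },
  {
    "city": "Moscow",
    "age": 58
  },
  {
    "city": "Tokyo",
    "age": 62
  }
]


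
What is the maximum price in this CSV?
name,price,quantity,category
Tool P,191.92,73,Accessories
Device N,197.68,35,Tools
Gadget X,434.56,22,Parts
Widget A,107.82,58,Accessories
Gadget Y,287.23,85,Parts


Computing maximum price:
Values: [191.92, 197.68, 434.56, 107.82, 287.23]
Max = 434.56

434.56


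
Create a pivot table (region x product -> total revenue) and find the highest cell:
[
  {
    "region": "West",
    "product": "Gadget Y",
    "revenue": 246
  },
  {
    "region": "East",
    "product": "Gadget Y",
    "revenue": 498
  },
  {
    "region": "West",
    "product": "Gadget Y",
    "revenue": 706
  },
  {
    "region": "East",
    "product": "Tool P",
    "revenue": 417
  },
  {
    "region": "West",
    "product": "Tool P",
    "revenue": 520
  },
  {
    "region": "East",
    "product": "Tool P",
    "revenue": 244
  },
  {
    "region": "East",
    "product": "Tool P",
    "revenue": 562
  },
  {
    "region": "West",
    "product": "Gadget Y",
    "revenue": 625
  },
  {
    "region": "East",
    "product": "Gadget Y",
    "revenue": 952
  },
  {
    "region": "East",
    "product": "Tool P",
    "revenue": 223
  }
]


Pivot: region (rows) x product (columns) -> total revenue

     Gadget Y      Tool P      
East          1450          1446  
West          1577           520  

Highest: West / Gadget Y = $1577

West / Gadget Y = $1577


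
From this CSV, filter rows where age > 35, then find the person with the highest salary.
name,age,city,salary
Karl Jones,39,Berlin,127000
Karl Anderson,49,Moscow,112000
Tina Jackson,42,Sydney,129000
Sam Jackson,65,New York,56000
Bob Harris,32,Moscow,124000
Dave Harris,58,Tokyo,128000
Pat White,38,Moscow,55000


Filter: age > 35
Sort by: salary (descending)

Filtered records (6):
  Tina Jackson, age 42, salary $129000
  Dave Harris, age 58, salary $128000
  Karl Jones, age 39, salary $127000
  Karl Anderson, age 49, salary $112000
  Sam Jackson, age 65, salary $56000
  Pat White, age 38, salary $55000

Highest salary: Tina Jackson ($129000)

Tina Jackson


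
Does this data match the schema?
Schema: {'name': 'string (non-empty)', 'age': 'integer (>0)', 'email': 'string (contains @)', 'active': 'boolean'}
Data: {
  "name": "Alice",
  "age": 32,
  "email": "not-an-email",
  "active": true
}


Validating each field against schema:
  name: OK (non-empty string)
  age: OK (positive integer)
  email: FAIL ("not-an-email" does not contain @)
  active: OK (boolean)

Result: INVALID (1 error: email)

INVALID (1 error: email)


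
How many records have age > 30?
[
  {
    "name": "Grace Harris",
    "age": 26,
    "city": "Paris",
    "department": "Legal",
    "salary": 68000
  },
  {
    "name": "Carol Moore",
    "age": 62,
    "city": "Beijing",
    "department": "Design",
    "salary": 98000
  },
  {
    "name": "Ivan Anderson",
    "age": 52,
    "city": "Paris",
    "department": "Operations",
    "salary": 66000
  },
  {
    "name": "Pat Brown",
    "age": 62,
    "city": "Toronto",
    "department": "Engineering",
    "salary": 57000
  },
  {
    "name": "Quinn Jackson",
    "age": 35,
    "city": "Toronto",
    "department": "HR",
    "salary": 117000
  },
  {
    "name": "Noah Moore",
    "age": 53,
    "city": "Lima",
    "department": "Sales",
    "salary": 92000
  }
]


Data: 6 records
Condition: age > 30

Checking each record:
  Grace Harris: 26
  Carol Moore: 62 MATCH
  Ivan Anderson: 52 MATCH
  Pat Brown: 62 MATCH
  Quinn Jackson: 35 MATCH
  Noah Moore: 53 MATCH

Count: 5

5


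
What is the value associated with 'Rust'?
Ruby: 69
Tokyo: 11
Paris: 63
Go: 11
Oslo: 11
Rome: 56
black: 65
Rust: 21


Looking up key 'Rust'
Value: 21

21


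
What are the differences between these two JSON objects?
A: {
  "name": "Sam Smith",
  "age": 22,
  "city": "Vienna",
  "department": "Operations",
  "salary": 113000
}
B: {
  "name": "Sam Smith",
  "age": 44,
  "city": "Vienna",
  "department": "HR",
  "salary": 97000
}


Comparing each field (in key order):
  name: same
  age: DIFFERENT
  city: same
  department: DIFFERENT
  salary: DIFFERENT
Differences:
  age: 22 -> 44
  department: Operations -> HR
  salary: 113000 -> 97000

3 field(s) changed

3 changes: age, department, salary


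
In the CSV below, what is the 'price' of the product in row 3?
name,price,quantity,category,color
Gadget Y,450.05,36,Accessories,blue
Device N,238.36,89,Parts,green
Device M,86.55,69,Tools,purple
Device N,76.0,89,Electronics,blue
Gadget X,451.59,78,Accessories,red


Query: Row 3 ('Device M'), column 'price'
Value: 86.55

86.55


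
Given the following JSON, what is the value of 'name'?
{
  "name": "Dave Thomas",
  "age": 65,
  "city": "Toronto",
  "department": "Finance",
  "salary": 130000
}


Looking up field 'name'
Value: Dave Thomas

Dave Thomas


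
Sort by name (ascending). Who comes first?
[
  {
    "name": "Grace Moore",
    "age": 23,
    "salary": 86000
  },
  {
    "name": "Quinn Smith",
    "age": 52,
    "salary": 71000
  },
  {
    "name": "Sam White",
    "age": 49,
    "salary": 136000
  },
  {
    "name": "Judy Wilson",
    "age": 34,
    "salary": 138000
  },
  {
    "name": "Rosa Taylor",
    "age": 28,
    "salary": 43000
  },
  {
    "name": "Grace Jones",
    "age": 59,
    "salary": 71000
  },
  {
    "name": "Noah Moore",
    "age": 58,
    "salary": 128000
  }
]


Sort by: name (ascending)

Sorted order:
  1. Grace Jones (name = Grace Jones)
  2. Grace Moore (name = Grace Moore)
  3. Judy Wilson (name = Judy Wilson)
  4. Noah Moore (name = Noah Moore)
  5. Quinn Smith (name = Quinn Smith)
  6. Rosa Taylor (name = Rosa Taylor)
  7. Sam White (name = Sam White)

First: Grace Jones

Grace Jones


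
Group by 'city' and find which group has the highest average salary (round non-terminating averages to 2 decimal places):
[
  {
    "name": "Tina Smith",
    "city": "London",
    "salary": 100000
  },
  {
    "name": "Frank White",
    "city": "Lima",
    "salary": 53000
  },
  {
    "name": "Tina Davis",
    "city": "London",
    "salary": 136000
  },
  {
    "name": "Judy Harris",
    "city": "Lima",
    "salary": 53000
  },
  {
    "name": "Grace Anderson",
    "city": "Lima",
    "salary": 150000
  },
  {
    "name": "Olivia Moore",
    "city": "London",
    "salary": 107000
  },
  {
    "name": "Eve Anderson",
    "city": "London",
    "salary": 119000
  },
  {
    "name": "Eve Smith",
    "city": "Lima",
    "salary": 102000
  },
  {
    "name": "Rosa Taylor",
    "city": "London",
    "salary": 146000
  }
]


Group by: city

Groups:
  Lima: 4 people, avg salary = 358000/4 = $89500
  London: 5 people, avg salary = 608000/5 = $121600

Highest average salary: London ($121600)

London ($121600)


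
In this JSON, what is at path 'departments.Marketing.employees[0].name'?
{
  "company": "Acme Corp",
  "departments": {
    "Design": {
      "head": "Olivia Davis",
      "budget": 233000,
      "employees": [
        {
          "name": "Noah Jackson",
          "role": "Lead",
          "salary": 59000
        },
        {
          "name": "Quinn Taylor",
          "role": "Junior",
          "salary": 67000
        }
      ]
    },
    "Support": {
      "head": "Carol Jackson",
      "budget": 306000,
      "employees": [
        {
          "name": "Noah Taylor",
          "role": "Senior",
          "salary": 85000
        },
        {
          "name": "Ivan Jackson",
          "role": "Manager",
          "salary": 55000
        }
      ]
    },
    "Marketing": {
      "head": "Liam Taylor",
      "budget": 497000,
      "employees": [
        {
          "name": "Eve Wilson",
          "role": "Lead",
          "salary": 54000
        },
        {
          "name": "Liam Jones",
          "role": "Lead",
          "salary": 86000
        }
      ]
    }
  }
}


Path: departments.Marketing.employees[0].name

Navigate:
  -> departments
  -> Marketing
  -> employees[0].name = 'Eve Wilson'

Eve Wilson


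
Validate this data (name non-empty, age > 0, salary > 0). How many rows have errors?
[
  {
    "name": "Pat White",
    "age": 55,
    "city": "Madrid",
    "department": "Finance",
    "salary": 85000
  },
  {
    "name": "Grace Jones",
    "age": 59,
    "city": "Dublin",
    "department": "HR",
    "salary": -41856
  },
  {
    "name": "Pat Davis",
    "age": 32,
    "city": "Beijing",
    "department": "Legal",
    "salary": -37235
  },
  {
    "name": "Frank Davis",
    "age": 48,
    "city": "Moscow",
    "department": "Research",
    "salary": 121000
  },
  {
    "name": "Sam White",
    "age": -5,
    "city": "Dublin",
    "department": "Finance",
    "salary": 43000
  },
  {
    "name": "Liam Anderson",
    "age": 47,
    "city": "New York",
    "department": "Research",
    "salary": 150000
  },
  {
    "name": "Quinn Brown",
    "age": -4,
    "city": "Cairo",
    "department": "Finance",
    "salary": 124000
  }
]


Validating 7 records:
Rules: name non-empty, age > 0, salary > 0

  Row 1 (Pat White): OK
  Row 2 (Grace Jones): negative salary: -41856
  Row 3 (Pat Davis): negative salary: -37235
  Row 4 (Frank Davis): OK
  Row 5 (Sam White): negative age: -5
  Row 6 (Liam Anderson): OK
  Row 7 (Quinn Brown): negative age: -4

Total errors: 4

4 errors


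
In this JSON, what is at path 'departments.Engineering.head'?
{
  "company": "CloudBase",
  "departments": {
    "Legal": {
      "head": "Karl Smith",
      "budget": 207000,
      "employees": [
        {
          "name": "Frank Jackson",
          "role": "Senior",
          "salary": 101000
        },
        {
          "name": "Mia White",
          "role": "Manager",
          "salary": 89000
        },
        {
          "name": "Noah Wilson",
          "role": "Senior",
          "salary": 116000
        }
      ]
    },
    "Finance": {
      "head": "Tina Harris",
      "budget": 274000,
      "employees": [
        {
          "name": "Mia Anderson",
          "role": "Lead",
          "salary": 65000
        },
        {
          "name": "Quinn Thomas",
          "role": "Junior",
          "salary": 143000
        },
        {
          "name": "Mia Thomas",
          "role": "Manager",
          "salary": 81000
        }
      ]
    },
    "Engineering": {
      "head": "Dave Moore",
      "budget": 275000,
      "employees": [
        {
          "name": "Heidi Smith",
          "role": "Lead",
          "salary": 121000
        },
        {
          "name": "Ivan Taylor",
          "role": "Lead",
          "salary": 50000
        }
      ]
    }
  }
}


Path: departments.Engineering.head

Navigate:
  -> departments
  -> Engineering
  -> head = 'Dave Moore'

Dave Moore


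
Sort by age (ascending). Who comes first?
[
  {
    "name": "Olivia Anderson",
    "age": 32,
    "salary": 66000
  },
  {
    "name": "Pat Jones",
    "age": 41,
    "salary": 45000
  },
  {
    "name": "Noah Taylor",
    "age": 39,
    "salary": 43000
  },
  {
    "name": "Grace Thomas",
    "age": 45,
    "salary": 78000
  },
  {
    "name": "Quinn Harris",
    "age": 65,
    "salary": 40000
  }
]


Sort by: age (ascending)

Sorted order:
  1. Olivia Anderson (age = 32)
  2. Noah Taylor (age = 39)
  3. Pat Jones (age = 41)
  4. Grace Thomas (age = 45)
  5. Quinn Harris (age = 65)

First: Olivia Anderson

Olivia Anderson


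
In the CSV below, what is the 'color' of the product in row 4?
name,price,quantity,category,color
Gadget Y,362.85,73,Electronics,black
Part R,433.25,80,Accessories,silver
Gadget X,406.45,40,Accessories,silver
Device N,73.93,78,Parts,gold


Query: Row 4 ('Device N'), column 'color'
Value: gold

gold


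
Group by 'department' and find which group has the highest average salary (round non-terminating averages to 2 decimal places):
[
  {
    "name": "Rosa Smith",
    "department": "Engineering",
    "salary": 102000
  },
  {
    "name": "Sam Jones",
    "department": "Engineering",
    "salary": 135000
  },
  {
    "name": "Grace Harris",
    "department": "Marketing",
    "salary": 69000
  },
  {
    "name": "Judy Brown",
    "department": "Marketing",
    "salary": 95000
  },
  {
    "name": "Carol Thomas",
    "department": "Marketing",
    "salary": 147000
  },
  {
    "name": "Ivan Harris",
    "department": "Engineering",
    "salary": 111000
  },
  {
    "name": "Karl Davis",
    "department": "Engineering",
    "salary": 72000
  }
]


Group by: department

Groups:
  Engineering: 4 people, avg salary = 420000/4 = $105000
  Marketing: 3 people, avg salary = 311000/3 ≈ $103666.67

Highest average salary: Engineering ($105000)

Engineering ($105000)


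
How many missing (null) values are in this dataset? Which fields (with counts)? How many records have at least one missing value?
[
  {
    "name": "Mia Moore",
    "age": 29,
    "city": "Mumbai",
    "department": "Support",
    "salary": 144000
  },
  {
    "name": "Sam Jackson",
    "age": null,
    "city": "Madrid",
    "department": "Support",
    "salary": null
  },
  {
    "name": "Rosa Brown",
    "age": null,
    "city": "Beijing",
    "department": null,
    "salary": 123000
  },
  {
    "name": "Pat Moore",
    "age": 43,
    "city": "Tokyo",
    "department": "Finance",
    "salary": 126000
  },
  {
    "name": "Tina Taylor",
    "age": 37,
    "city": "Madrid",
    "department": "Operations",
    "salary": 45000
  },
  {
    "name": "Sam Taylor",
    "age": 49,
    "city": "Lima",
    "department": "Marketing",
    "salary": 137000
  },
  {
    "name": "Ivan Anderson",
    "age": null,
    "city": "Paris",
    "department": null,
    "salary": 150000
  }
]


Checking for missing (null) values in 7 records:

  Mia Moore: complete
  Sam Jackson: age, salary
  Rosa Brown: age, department
  Pat Moore: complete
  Tina Taylor: complete
  Sam Taylor: complete
  Ivan Anderson: age, department

Per field:
  name: 0 missing
  age: 3 missing
  city: 0 missing
  department: 2 missing
  salary: 1 missing

Total missing values: 6
Records with any missing: 3

6 missing values (age: 3, department: 2, salary: 1); 3 incomplete records


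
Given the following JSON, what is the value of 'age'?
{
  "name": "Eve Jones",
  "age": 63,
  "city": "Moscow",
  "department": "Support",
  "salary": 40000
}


Looking up field 'age'
Value: 63

63


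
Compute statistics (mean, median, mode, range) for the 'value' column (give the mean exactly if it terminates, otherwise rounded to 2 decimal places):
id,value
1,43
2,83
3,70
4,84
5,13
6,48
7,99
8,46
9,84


Data: [43, 83, 70, 84, 13, 48, 99, 46, 84]
Count: 9
Sum: 570
Mean: 570/9 ≈ 63.33 (rounded to 2 decimal places)
Sorted: [13, 43, 46, 48, 70, 83, 84, 84, 99]
Median: 70.0
Mode: 84 (2 times)
Range: 99 - 13 = 86
Min: 13, Max: 99

mean≈63.33, median=70.0, mode=84, range=86


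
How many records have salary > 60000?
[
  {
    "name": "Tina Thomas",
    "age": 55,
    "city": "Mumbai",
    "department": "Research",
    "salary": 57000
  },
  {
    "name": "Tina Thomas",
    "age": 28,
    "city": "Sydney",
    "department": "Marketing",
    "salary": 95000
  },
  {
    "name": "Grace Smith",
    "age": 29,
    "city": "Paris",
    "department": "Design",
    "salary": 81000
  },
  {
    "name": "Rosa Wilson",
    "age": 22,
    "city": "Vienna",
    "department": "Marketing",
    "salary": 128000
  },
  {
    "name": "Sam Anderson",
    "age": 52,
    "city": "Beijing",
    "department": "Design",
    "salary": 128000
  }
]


Data: 5 records
Condition: salary > 60000

Checking each record:
  Tina Thomas: 57000
  Tina Thomas: 95000 MATCH
  Grace Smith: 81000 MATCH
  Rosa Wilson: 128000 MATCH
  Sam Anderson: 128000 MATCH

Count: 4

4


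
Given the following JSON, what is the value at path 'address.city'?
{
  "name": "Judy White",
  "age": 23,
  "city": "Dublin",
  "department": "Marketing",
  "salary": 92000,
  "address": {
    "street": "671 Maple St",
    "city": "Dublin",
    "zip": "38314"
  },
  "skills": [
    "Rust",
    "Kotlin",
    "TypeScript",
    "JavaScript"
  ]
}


Query: address.city
Path: address -> city
Value: Dublin

Dublin


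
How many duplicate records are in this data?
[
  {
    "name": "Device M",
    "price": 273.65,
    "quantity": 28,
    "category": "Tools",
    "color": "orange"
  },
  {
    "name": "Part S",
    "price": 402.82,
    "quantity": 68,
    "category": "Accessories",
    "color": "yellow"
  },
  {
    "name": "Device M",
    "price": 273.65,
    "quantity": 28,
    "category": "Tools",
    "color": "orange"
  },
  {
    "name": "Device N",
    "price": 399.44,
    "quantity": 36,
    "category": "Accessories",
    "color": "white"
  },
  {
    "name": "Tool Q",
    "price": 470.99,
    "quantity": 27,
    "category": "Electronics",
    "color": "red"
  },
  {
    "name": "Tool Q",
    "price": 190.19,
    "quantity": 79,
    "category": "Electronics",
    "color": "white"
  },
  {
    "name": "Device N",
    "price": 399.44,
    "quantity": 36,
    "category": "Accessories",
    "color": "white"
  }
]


Checking 7 records for duplicates:

  Row 1: Device M ($273.65, qty 28)
  Row 2: Part S ($402.82, qty 68)
  Row 3: Device M ($273.65, qty 28) <-- DUPLICATE
  Row 4: Device N ($399.44, qty 36)
  Row 5: Tool Q ($470.99, qty 27)
  Row 6: Tool Q ($190.19, qty 79)
  Row 7: Device N ($399.44, qty 36) <-- DUPLICATE

Duplicates found: 2
Unique records: 5

2 duplicates, 5 unique


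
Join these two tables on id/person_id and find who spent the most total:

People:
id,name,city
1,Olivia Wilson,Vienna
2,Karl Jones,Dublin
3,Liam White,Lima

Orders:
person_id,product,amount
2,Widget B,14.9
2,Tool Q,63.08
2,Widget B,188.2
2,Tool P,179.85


Join on: people.id = orders.person_id

Joined rows:
  Karl Jones (Dublin) bought Widget B for $14.9
  Karl Jones (Dublin) bought Tool Q for $63.08
  Karl Jones (Dublin) bought Widget B for $188.2
  Karl Jones (Dublin) bought Tool P for $179.85

Total per person:
  Karl Jones: $446.03

Top spender: Karl Jones ($446.03)

Karl Jones ($446.03)


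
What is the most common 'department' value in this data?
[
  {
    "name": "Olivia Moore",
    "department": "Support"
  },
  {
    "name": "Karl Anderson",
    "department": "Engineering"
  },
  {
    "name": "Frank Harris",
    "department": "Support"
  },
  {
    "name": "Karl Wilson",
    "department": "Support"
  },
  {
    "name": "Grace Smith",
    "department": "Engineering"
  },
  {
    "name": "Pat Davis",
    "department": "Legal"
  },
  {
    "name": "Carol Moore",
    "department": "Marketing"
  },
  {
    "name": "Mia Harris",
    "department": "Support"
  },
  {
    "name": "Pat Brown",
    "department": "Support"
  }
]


Counting 'department' values across 9 records:

  Support: 5 #####
  Engineering: 2 ##
  Legal: 1 #
  Marketing: 1 #

Most common: Support (5 times)

Support (5 times)


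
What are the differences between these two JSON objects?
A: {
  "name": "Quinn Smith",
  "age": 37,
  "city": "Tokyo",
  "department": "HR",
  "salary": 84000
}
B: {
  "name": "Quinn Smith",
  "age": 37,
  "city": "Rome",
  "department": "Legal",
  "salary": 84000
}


Comparing each field (in key order):
  name: same
  age: same
  city: DIFFERENT
  department: DIFFERENT
  salary: same
Differences:
  city: Tokyo -> Rome
  department: HR -> Legal

2 field(s) changed

2 changes: city, department


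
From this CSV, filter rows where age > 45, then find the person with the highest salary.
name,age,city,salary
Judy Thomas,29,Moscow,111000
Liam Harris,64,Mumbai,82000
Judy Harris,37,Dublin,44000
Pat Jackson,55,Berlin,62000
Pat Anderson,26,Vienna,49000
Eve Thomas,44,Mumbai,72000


Filter: age > 45
Sort by: salary (descending)

Filtered records (2):
  Liam Harris, age 64, salary $82000
  Pat Jackson, age 55, salary $62000

Highest salary: Liam Harris ($82000)

Liam Harris


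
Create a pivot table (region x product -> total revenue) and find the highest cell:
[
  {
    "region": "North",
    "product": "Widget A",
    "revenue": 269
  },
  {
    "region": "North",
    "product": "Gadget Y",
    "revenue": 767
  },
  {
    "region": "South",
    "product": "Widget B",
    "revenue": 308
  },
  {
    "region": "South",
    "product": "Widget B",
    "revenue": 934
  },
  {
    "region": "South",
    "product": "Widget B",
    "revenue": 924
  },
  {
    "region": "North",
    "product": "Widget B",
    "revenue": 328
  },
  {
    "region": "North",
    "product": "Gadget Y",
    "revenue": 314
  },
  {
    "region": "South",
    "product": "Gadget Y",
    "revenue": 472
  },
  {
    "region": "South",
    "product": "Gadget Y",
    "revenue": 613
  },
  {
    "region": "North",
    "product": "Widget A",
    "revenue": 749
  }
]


Pivot: region (rows) x product (columns) -> total revenue

     Gadget Y      Widget A      Widget B    
North         1081          1018           328  
South         1085             0          2166  

Highest: South / Widget B = $2166

South / Widget B = $2166


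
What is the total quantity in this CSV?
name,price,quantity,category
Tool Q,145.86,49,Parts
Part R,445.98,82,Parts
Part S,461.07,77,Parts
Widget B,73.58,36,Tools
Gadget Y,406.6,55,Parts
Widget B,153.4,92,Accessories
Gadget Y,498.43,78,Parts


Computing total quantity:
Values: [49, 82, 77, 36, 55, 92, 78]
Sum = 469

469


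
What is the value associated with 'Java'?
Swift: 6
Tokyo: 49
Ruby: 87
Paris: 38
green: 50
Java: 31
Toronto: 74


Looking up key 'Java'
Value: 31

31


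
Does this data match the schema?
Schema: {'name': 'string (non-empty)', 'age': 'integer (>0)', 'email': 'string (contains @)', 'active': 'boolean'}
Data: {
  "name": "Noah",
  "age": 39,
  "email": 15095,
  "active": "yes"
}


Validating each field against schema:
  name: OK (non-empty string)
  age: OK (positive integer)
  email: FAIL (15095 is not a string)
  active: FAIL ("yes" is not a boolean)

Result: INVALID (2 errors: email, active)

INVALID (2 errors: email, active)


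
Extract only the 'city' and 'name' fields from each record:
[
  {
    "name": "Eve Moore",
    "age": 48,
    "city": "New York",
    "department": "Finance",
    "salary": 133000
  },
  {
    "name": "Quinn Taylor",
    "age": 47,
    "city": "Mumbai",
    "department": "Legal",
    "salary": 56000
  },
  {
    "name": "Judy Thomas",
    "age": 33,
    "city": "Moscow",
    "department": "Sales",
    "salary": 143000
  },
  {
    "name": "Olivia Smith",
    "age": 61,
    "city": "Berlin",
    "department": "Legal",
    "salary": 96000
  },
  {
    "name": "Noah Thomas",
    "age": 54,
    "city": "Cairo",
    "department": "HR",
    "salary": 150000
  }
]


Original: 5 records with fields: name, age, city, department, salary
Keep: ['city', 'name']
Drop: ['age', 'department', 'salary']
Result: 5 records, 2 fields each

[
  {
    "city": "New York",
    "name": "Eve Moore"
  },
  {
    "city": "Mumbai",
    "name": "Quinn Taylor"
  },
  {
    "city": "Moscow",
    "name": "Judy Thomas"
  },
  {
    "city": "Berlin",
    "name": "Olivia Smith"
  },
  {
    "city": "Cairo",
    "name": "Noah Thomas"
  }
]


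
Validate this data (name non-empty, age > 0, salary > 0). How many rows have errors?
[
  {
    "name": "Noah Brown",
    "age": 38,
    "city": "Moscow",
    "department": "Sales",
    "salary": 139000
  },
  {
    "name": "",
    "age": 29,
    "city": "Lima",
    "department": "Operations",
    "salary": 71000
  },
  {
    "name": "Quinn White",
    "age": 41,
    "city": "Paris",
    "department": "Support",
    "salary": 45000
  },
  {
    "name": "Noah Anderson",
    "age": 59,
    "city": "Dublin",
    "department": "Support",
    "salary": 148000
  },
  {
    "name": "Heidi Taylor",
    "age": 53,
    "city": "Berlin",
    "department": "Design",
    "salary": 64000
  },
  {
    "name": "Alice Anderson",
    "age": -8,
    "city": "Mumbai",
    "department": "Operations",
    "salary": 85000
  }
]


Validating 6 records:
Rules: name non-empty, age > 0, salary > 0

  Row 1 (Noah Brown): OK
  Row 2 (???): empty name
  Row 3 (Quinn White): OK
  Row 4 (Noah Anderson): OK
  Row 5 (Heidi Taylor): OK
  Row 6 (Alice Anderson): negative age: -8

Total errors: 2

2 errors


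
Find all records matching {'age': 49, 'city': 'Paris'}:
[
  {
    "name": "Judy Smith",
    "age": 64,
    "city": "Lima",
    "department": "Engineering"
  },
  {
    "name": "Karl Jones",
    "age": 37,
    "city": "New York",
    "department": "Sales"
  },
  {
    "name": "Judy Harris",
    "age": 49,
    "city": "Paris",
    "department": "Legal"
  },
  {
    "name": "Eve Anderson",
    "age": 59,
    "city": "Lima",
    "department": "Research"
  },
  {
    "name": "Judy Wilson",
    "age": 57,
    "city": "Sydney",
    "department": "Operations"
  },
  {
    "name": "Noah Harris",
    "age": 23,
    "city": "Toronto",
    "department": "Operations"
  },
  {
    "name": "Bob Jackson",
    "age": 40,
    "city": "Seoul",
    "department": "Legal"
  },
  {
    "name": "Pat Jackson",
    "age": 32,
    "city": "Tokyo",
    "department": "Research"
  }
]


Search criteria: {'age': 49, 'city': 'Paris'}

Checking 8 records:
  Judy Smith: {age: 64, city: Lima}
  Karl Jones: {age: 37, city: New York}
  Judy Harris: {age: 49, city: Paris} <-- MATCH
  Eve Anderson: {age: 59, city: Lima}
  Judy Wilson: {age: 57, city: Sydney}
  Noah Harris: {age: 23, city: Toronto}
  Bob Jackson: {age: 40, city: Seoul}
  Pat Jackson: {age: 32, city: Tokyo}

Matches: ["Judy Harris"]

["Judy Harris"]


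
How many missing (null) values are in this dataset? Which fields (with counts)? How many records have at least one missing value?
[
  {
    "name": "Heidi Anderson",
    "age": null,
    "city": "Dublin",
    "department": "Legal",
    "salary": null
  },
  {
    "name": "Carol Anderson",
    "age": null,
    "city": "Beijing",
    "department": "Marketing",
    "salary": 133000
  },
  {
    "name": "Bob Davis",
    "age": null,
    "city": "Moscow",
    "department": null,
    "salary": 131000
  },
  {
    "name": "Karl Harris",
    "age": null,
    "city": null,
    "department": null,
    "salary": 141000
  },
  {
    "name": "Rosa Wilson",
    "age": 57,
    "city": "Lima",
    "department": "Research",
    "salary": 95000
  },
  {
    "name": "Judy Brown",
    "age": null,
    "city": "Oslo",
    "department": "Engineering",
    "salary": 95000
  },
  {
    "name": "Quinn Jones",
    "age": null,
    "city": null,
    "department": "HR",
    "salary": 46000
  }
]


Checking for missing (null) values in 7 records:

  Heidi Anderson: age, salary
  Carol Anderson: age
  Bob Davis: age, department
  Karl Harris: age, city, department
  Rosa Wilson: complete
  Judy Brown: age
  Quinn Jones: age, city

Per field:
  name: 0 missing
  age: 6 missing
  city: 2 missing
  department: 2 missing
  salary: 1 missing

Total missing values: 11
Records with any missing: 6

11 missing values (age: 6, city: 2, department: 2, salary: 1); 6 incomplete records


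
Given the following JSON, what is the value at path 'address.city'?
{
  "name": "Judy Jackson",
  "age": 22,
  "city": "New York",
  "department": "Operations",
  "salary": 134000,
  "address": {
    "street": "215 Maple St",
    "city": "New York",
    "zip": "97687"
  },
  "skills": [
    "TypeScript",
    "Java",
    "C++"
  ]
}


Query: address.city
Path: address -> city
Value: New York

New York


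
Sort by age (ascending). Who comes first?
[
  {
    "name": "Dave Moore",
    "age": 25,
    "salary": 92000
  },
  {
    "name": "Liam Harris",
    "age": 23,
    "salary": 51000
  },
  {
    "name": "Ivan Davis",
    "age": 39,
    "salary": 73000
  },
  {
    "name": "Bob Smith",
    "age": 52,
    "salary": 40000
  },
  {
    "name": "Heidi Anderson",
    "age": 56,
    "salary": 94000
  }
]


Sort by: age (ascending)

Sorted order:
  1. Liam Harris (age = 23)
  2. Dave Moore (age = 25)
  3. Ivan Davis (age = 39)
  4. Bob Smith (age = 52)
  5. Heidi Anderson (age = 56)

First: Liam Harris

Liam Harris


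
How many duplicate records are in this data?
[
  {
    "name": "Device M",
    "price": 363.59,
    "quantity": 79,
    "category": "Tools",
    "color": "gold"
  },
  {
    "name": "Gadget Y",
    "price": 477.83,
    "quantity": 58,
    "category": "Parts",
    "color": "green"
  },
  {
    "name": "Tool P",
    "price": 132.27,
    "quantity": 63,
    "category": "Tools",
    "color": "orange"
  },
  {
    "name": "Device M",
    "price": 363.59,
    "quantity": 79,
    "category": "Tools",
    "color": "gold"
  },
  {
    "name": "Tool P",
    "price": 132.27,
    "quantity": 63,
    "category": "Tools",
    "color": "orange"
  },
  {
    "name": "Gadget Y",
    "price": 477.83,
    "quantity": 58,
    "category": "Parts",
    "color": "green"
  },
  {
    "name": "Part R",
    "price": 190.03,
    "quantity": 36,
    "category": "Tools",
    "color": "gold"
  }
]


Checking 7 records for duplicates:

  Row 1: Device M ($363.59, qty 79)
  Row 2: Gadget Y ($477.83, qty 58)
  Row 3: Tool P ($132.27, qty 63)
  Row 4: Device M ($363.59, qty 79) <-- DUPLICATE
  Row 5: Tool P ($132.27, qty 63) <-- DUPLICATE
  Row 6: Gadget Y ($477.83, qty 58) <-- DUPLICATE
  Row 7: Part R ($190.03, qty 36)

Duplicates found: 3
Unique records: 4

3 duplicates, 4 unique
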